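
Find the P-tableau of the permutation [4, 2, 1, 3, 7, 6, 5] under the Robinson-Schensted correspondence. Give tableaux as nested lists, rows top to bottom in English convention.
After inserting 4: P = [[4]].
After inserting 2: P = [[2], [4]].
After inserting 1: P = [[1], [2], [4]].
After inserting 3: P = [[1, 3], [2], [4]].
After inserting 7: P = [[1, 3, 7], [2], [4]].
After inserting 6: P = [[1, 3, 6], [2, 7], [4]].
After inserting 5: P = [[1, 3, 5], [2, 6], [4, 7]].

So P = [[1, 3, 5], [2, 6], [4, 7]].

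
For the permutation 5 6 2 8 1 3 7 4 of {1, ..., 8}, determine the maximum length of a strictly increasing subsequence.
3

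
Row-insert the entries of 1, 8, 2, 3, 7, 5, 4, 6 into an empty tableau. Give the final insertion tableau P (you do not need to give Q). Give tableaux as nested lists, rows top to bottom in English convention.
Insert 1: appended to row 1. P = [[1]].
Insert 8: appended to row 1. P = [[1, 8]].
Insert 2: 2 bumps 8 from row 1; 8 starts row 2. P = [[1, 2], [8]].
Insert 3: appended to row 1. P = [[1, 2, 3], [8]].
Insert 7: appended to row 1. P = [[1, 2, 3, 7], [8]].
Insert 5: 5 bumps 7 from row 1; 7 bumps 8 from row 2; 8 starts row 3. P = [[1, 2, 3, 5], [7], [8]].
Insert 4: 4 bumps 5 from row 1; 5 bumps 7 from row 2; 7 bumps 8 from row 3; 8 starts row 4. P = [[1, 2, 3, 4], [5], [7], [8]].
Insert 6: appended to row 1. P = [[1, 2, 3, 4, 6], [5], [7], [8]].

So P = [[1, 2, 3, 4, 6], [5], [7], [8]].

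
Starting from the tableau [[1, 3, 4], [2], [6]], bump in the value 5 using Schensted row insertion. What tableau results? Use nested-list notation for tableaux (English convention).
5 is larger than every entry of row 1, so it is appended to row 1. The new tableau is [[1, 3, 4, 5], [2], [6]].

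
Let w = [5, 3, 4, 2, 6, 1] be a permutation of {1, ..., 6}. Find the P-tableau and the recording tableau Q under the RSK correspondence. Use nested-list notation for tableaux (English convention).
Insert each entry of the permutation into P by Schensted row insertion, recording in Q the position of each new cell.

After inserting 5: P = [[5]].
After inserting 3: P = [[3], [5]].
After inserting 4: P = [[3, 4], [5]].
After inserting 2: P = [[2, 4], [3], [5]].
After inserting 6: P = [[2, 4, 6], [3], [5]].
After inserting 1: P = [[1, 4, 6], [2], [3], [5]].

So P = [[1, 4, 6], [2], [3], [5]], Q = [[1, 3, 5], [2], [4], [6]].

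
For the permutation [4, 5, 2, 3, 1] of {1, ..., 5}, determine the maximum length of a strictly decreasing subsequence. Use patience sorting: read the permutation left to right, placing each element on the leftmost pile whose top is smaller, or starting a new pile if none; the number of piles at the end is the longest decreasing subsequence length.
3

4: new pile. tops = [4]
5: onto pile 1 (replacing 4). tops = [5]
2: new pile. tops = [5, 2]
3: onto pile 2 (replacing 2). tops = [5, 3]
1: new pile. tops = [5, 3, 1]

3 piles, so the longest decreasing subsequence has length 3.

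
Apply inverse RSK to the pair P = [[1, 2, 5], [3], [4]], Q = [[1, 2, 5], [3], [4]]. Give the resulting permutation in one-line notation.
Reverse the RSK construction: for i from n down to 1, find the cell of Q containing i, remove the entry at that cell from P, and reverse-bump it up through P; the value ejected from row 1 is w(i).

Step i=5: Q has 5 at row 1, column 3; remove that cell from P, ejecting 5. So w(5) = 5. P is now [[1, 2], [3], [4]].
Step i=4: Q has 4 at row 3, column 1; remove 4 from row 3 of P and reverse-bump: 4 enters row 2 and ejects 3; 3 enters row 1 and ejects 2. So w(4) = 2. P is now [[1, 3], [4]].
Step i=3: Q has 3 at row 2, column 1; remove 4 from row 2 of P and reverse-bump: 4 enters row 1 and ejects 3. So w(3) = 3. P is now [[1, 4]].
Step i=2: Q has 2 at row 1, column 2; remove that cell from P, ejecting 4. So w(2) = 4. P is now [[1]].
Step i=1: Q has 1 at row 1, column 1; remove that cell from P, ejecting 1. So w(1) = 1. P is now [].

So w = 1 4 3 2 5.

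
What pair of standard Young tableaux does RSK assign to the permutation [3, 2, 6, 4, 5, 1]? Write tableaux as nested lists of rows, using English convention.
P = [[1, 4, 5], [2, 6], [3]], Q = [[1, 3, 5], [2, 4], [6]]

Insert each entry of the permutation into P by Schensted row insertion, recording in Q the position of each new cell.

Insert 3: appended to row 1. P = [[3]], Q = [[1]].
Insert 2: 2 bumps 3 from row 1; 3 starts row 2. P = [[2], [3]], Q = [[1], [2]].
Insert 6: appended to row 1. P = [[2, 6], [3]], Q = [[1, 3], [2]].
Insert 4: 4 bumps 6 from row 1; 6 appends to row 2. P = [[2, 4], [3, 6]], Q = [[1, 3], [2, 4]].
Insert 5: appended to row 1. P = [[2, 4, 5], [3, 6]], Q = [[1, 3, 5], [2, 4]].
Insert 1: 1 bumps 2 from row 1; 2 bumps 3 from row 2; 3 starts row 3. P = [[1, 4, 5], [2, 6], [3]], Q = [[1, 3, 5], [2, 4], [6]].

So P = [[1, 4, 5], [2, 6], [3]], Q = [[1, 3, 5], [2, 4], [6]].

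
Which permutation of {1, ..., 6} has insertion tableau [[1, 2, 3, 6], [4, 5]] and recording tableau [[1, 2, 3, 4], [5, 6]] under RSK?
Reverse the RSK construction: for i from n down to 1, find the cell of Q containing i, remove the entry at that cell from P, and reverse-bump it up through P; the value ejected from row 1 is w(i).

Step i=6: Q has 6 at row 2, column 2; remove 5 from row 2 of P and reverse-bump: 5 enters row 1 and ejects 3. So w(6) = 3. P is now [[1, 2, 5, 6], [4]].
Step i=5: Q has 5 at row 2, column 1; remove 4 from row 2 of P and reverse-bump: 4 enters row 1 and ejects 2. So w(5) = 2. P is now [[1, 4, 5, 6]].
Step i=4: Q has 4 at row 1, column 4; remove that cell from P, ejecting 6. So w(4) = 6. P is now [[1, 4, 5]].
Step i=3: Q has 3 at row 1, column 3; remove that cell from P, ejecting 5. So w(3) = 5. P is now [[1, 4]].
Step i=2: Q has 2 at row 1, column 2; remove that cell from P, ejecting 4. So w(2) = 4. P is now [[1]].
Step i=1: Q has 1 at row 1, column 1; remove that cell from P, ejecting 1. So w(1) = 1. P is now [].

So w = 1 4 5 6 2 3.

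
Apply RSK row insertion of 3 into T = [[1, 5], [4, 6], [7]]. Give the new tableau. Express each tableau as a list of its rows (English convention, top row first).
[[1, 3], [4, 5], [6], [7]]

In row 1, 3 replaces 5 (the leftmost entry greater than 3); 5 is bumped to row 2. In row 2, 5 replaces 6 (the leftmost entry greater than 5); 6 is bumped to row 3. In row 3, 6 replaces 7 (the leftmost entry greater than 6); 7 is bumped to row 4. 7 starts a new row 4. The new tableau is [[1, 3], [4, 5], [6], [7]].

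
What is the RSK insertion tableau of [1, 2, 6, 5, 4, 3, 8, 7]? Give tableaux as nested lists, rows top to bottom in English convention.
Insert 1: appended to row 1. P = [[1]].
Insert 2: appended to row 1. P = [[1, 2]].
Insert 6: appended to row 1. P = [[1, 2, 6]].
Insert 5: 5 bumps 6 from row 1; 6 starts row 2. P = [[1, 2, 5], [6]].
Insert 4: 4 bumps 5 from row 1; 5 bumps 6 from row 2; 6 starts row 3. P = [[1, 2, 4], [5], [6]].
Insert 3: 3 bumps 4 from row 1; 4 bumps 5 from row 2; 5 bumps 6 from row 3; 6 starts row 4. P = [[1, 2, 3], [4], [5], [6]].
Insert 8: appended to row 1. P = [[1, 2, 3, 8], [4], [5], [6]].
Insert 7: 7 bumps 8 from row 1; 8 appends to row 2. P = [[1, 2, 3, 7], [4, 8], [5], [6]].

So P = [[1, 2, 3, 7], [4, 8], [5], [6]].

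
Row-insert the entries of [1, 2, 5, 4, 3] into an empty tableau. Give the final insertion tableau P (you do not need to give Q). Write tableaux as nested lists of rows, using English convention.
P = [[1, 2, 3], [4], [5]]

Insert 1: appended to row 1. P = [[1]].
Insert 2: appended to row 1. P = [[1, 2]].
Insert 5: appended to row 1. P = [[1, 2, 5]].
Insert 4: 4 bumps 5 from row 1; 5 starts row 2. P = [[1, 2, 4], [5]].
Insert 3: 3 bumps 4 from row 1; 4 bumps 5 from row 2; 5 starts row 3. P = [[1, 2, 3], [4], [5]].

So P = [[1, 2, 3], [4], [5]].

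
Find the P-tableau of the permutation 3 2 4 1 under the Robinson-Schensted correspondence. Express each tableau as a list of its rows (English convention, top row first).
Insert 3: appended to row 1. P = [[3]].
Insert 2: 2 bumps 3 from row 1; 3 starts row 2. P = [[2], [3]].
Insert 4: appended to row 1. P = [[2, 4], [3]].
Insert 1: 1 bumps 2 from row 1; 2 bumps 3 from row 2; 3 starts row 3. P = [[1, 4], [2], [3]].

So P = [[1, 4], [2], [3]].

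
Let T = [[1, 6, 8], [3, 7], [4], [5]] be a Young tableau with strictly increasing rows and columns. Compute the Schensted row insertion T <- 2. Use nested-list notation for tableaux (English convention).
In row 1, 2 replaces 6 (the leftmost entry greater than 2); 6 is bumped to row 2. In row 2, 6 replaces 7 (the leftmost entry greater than 6); 7 is bumped to row 3. 7 is appended to row 3. The new tableau is [[1, 2, 8], [3, 6], [4, 7], [5]].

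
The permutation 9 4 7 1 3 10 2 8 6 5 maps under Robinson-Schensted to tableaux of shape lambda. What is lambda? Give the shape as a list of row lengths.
[3, 3, 2, 2]

Row-insert each entry into an empty tableau.

After inserting 9: P = [[9]].
After inserting 4: P = [[4], [9]].
After inserting 7: P = [[4, 7], [9]].
After inserting 1: P = [[1, 7], [4], [9]].
After inserting 3: P = [[1, 3], [4, 7], [9]].
After inserting 10: P = [[1, 3, 10], [4, 7], [9]].
After inserting 2: P = [[1, 2, 10], [3, 7], [4], [9]].
After inserting 8: P = [[1, 2, 8], [3, 7, 10], [4], [9]].
After inserting 6: P = [[1, 2, 6], [3, 7, 8], [4, 10], [9]].
After inserting 5: P = [[1, 2, 5], [3, 6, 8], [4, 7], [9, 10]].

The final insertion tableau P = [[1, 2, 5], [3, 6, 8], [4, 7], [9, 10]] has shape [3, 3, 2, 2].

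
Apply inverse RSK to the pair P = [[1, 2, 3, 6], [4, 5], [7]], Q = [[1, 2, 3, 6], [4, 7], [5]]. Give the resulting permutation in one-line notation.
1 4 7 5 2 6 3

Reverse the RSK construction: for i from n down to 1, find the cell of Q containing i, remove the entry at that cell from P, and reverse-bump it up through P; the value ejected from row 1 is w(i).

Step i=7: Q has 7 at row 2, column 2; remove 5 from row 2 of P and reverse-bump: 5 enters row 1 and ejects 3. So w(7) = 3. P is now [[1, 2, 5, 6], [4], [7]].
Step i=6: Q has 6 at row 1, column 4; remove that cell from P, ejecting 6. So w(6) = 6. P is now [[1, 2, 5], [4], [7]].
Step i=5: Q has 5 at row 3, column 1; remove 7 from row 3 of P and reverse-bump: 7 enters row 2 and ejects 4; 4 enters row 1 and ejects 2. So w(5) = 2. P is now [[1, 4, 5], [7]].
Step i=4: Q has 4 at row 2, column 1; remove 7 from row 2 of P and reverse-bump: 7 enters row 1 and ejects 5. So w(4) = 5. P is now [[1, 4, 7]].
Step i=3: Q has 3 at row 1, column 3; remove that cell from P, ejecting 7. So w(3) = 7. P is now [[1, 4]].
Step i=2: Q has 2 at row 1, column 2; remove that cell from P, ejecting 4. So w(2) = 4. P is now [[1]].
Step i=1: Q has 1 at row 1, column 1; remove that cell from P, ejecting 1. So w(1) = 1. P is now [].

So w = 1 4 7 5 2 6 3.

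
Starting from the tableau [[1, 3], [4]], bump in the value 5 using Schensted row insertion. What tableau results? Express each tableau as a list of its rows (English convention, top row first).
[[1, 3, 5], [4]]

5 is larger than every entry of row 1, so it is appended to row 1. The new tableau is [[1, 3, 5], [4]].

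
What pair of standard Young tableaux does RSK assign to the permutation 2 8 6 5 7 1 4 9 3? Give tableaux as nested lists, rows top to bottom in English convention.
P = [[1, 3, 7, 9], [2, 4], [5], [6], [8]], Q = [[1, 2, 5, 8], [3, 7], [4], [6], [9]]

Insert each entry of the permutation into P by Schensted row insertion, recording in Q the position of each new cell.

After inserting 2: P = [[2]].
After inserting 8: P = [[2, 8]].
After inserting 6: P = [[2, 6], [8]].
After inserting 5: P = [[2, 5], [6], [8]].
After inserting 7: P = [[2, 5, 7], [6], [8]].
After inserting 1: P = [[1, 5, 7], [2], [6], [8]].
After inserting 4: P = [[1, 4, 7], [2, 5], [6], [8]].
After inserting 9: P = [[1, 4, 7, 9], [2, 5], [6], [8]].
After inserting 3: P = [[1, 3, 7, 9], [2, 4], [5], [6], [8]].

So P = [[1, 3, 7, 9], [2, 4], [5], [6], [8]], Q = [[1, 2, 5, 8], [3, 7], [4], [6], [9]].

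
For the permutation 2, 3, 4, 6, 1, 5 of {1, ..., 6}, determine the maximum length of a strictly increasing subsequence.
4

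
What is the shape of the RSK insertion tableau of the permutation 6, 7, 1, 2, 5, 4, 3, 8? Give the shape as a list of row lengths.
[4, 2, 1, 1]

RSK row insertion gives P = [[1, 2, 3, 8], [4, 7], [5], [6]], which has shape [4, 2, 1, 1].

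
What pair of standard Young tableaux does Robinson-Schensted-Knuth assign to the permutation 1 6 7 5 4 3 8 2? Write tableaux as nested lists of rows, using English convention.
P = [[1, 2, 7, 8], [3], [4], [5], [6]], Q = [[1, 2, 3, 7], [4], [5], [6], [8]]

Insert each entry of the permutation into P by Schensted row insertion, recording in Q the position of each new cell.

Insert 1: appended to row 1. P = [[1]].
Insert 6: appended to row 1. P = [[1, 6]].
Insert 7: appended to row 1. P = [[1, 6, 7]].
Insert 5: 5 bumps 6 from row 1; 6 starts row 2. P = [[1, 5, 7], [6]].
Insert 4: 4 bumps 5 from row 1; 5 bumps 6 from row 2; 6 starts row 3. P = [[1, 4, 7], [5], [6]].
Insert 3: 3 bumps 4 from row 1; 4 bumps 5 from row 2; 5 bumps 6 from row 3; 6 starts row 4. P = [[1, 3, 7], [4], [5], [6]].
Insert 8: appended to row 1. P = [[1, 3, 7, 8], [4], [5], [6]].
Insert 2: 2 bumps 3 from row 1; 3 bumps 4 from row 2; 4 bumps 5 from row 3; 5 bumps 6 from row 4; 6 starts row 5. P = [[1, 2, 7, 8], [3], [4], [5], [6]].

So P = [[1, 2, 7, 8], [3], [4], [5], [6]], Q = [[1, 2, 3, 7], [4], [5], [6], [8]].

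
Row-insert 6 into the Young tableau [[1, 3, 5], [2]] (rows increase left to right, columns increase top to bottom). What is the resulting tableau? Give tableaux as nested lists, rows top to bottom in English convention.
6 is larger than every entry of row 1, so it is appended to row 1. The new tableau is [[1, 3, 5, 6], [2]].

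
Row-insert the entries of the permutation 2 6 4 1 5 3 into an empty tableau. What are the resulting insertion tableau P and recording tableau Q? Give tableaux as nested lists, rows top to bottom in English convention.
Insert each entry of the permutation into P by Schensted row insertion, recording in Q the position of each new cell.

After inserting 2: P = [[2]].
After inserting 6: P = [[2, 6]].
After inserting 4: P = [[2, 4], [6]].
After inserting 1: P = [[1, 4], [2], [6]].
After inserting 5: P = [[1, 4, 5], [2], [6]].
After inserting 3: P = [[1, 3, 5], [2, 4], [6]].

So P = [[1, 3, 5], [2, 4], [6]], Q = [[1, 2, 5], [3, 6], [4]].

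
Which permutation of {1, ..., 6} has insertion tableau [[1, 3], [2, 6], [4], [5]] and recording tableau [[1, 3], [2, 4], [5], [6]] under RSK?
Reverse the RSK construction: for i from n down to 1, find the cell of Q containing i, remove the entry at that cell from P, and reverse-bump it up through P; the value ejected from row 1 is w(i).

Step i=6: Q has 6 at row 4, column 1; remove 5 from row 4 of P and reverse-bump: 5 enters row 3 and ejects 4; 4 enters row 2 and ejects 2; 2 enters row 1 and ejects 1. So w(6) = 1. P is now [[2, 3], [4, 6], [5]].
Step i=5: Q has 5 at row 3, column 1; remove 5 from row 3 of P and reverse-bump: 5 enters row 2 and ejects 4; 4 enters row 1 and ejects 3. So w(5) = 3. P is now [[2, 4], [5, 6]].
Step i=4: Q has 4 at row 2, column 2; remove 6 from row 2 of P and reverse-bump: 6 enters row 1 and ejects 4. So w(4) = 4. P is now [[2, 6], [5]].
Step i=3: Q has 3 at row 1, column 2; remove that cell from P, ejecting 6. So w(3) = 6. P is now [[2], [5]].
Step i=2: Q has 2 at row 2, column 1; remove 5 from row 2 of P and reverse-bump: 5 enters row 1 and ejects 2. So w(2) = 2. P is now [[5]].
Step i=1: Q has 1 at row 1, column 1; remove that cell from P, ejecting 5. So w(1) = 5. P is now [].

So w = 5 2 6 4 3 1.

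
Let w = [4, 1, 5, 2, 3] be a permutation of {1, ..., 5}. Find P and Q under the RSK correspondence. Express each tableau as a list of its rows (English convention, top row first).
P = [[1, 2, 3], [4, 5]], Q = [[1, 3, 5], [2, 4]]

Insert each entry of the permutation into P by Schensted row insertion, recording in Q the position of each new cell.

Insert 4: appended to row 1. P = [[4]].
Insert 1: 1 bumps 4 from row 1; 4 starts row 2. P = [[1], [4]].
Insert 5: appended to row 1. P = [[1, 5], [4]].
Insert 2: 2 bumps 5 from row 1; 5 appends to row 2. P = [[1, 2], [4, 5]].
Insert 3: appended to row 1. P = [[1, 2, 3], [4, 5]].

So P = [[1, 2, 3], [4, 5]], Q = [[1, 3, 5], [2, 4]].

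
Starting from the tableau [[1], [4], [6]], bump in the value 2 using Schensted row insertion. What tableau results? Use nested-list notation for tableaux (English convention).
2 is larger than every entry of row 1, so it is appended to row 1. The new tableau is [[1, 2], [4], [6]].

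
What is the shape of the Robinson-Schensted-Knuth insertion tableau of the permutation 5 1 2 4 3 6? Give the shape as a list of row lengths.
Row-insert each entry into an empty tableau.

After inserting 5: P = [[5]].
After inserting 1: P = [[1], [5]].
After inserting 2: P = [[1, 2], [5]].
After inserting 4: P = [[1, 2, 4], [5]].
After inserting 3: P = [[1, 2, 3], [4], [5]].
After inserting 6: P = [[1, 2, 3, 6], [4], [5]].

The final insertion tableau P = [[1, 2, 3, 6], [4], [5]] has shape [4, 1, 1].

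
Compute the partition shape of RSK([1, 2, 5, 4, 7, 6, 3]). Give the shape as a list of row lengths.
[4, 2, 1]

Row-insert each entry into an empty tableau.

After inserting 1: P = [[1]].
After inserting 2: P = [[1, 2]].
After inserting 5: P = [[1, 2, 5]].
After inserting 4: P = [[1, 2, 4], [5]].
After inserting 7: P = [[1, 2, 4, 7], [5]].
After inserting 6: P = [[1, 2, 4, 6], [5, 7]].
After inserting 3: P = [[1, 2, 3, 6], [4, 7], [5]].

The final insertion tableau P = [[1, 2, 3, 6], [4, 7], [5]] has shape [4, 2, 1].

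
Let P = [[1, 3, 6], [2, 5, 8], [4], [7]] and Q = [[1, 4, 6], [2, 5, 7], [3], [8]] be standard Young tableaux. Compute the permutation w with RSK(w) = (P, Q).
7 4 2 5 3 8 6 1

Reverse the RSK construction: for i from n down to 1, find the cell of Q containing i, remove the entry at that cell from P, and reverse-bump it up through P; the value ejected from row 1 is w(i).

Step i=8: Q has 8 at row 4, column 1; remove 7 from row 4 of P and reverse-bump: 7 enters row 3 and ejects 4; 4 enters row 2 and ejects 2; 2 enters row 1 and ejects 1. So w(8) = 1. P is now [[2, 3, 6], [4, 5, 8], [7]].
Step i=7: Q has 7 at row 2, column 3; remove 8 from row 2 of P and reverse-bump: 8 enters row 1 and ejects 6. So w(7) = 6. P is now [[2, 3, 8], [4, 5], [7]].
Step i=6: Q has 6 at row 1, column 3; remove that cell from P, ejecting 8. So w(6) = 8. P is now [[2, 3], [4, 5], [7]].
Step i=5: Q has 5 at row 2, column 2; remove 5 from row 2 of P and reverse-bump: 5 enters row 1 and ejects 3. So w(5) = 3. P is now [[2, 5], [4], [7]].
Step i=4: Q has 4 at row 1, column 2; remove that cell from P, ejecting 5. So w(4) = 5. P is now [[2], [4], [7]].
Step i=3: Q has 3 at row 3, column 1; remove 7 from row 3 of P and reverse-bump: 7 enters row 2 and ejects 4; 4 enters row 1 and ejects 2. So w(3) = 2. P is now [[4], [7]].
Step i=2: Q has 2 at row 2, column 1; remove 7 from row 2 of P and reverse-bump: 7 enters row 1 and ejects 4. So w(2) = 4. P is now [[7]].
Step i=1: Q has 1 at row 1, column 1; remove that cell from P, ejecting 7. So w(1) = 7. P is now [].

So w = 7 4 2 5 3 8 6 1.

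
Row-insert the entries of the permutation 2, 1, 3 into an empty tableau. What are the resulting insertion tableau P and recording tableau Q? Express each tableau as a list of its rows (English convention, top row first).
P = [[1, 3], [2]], Q = [[1, 3], [2]]

Insert each entry of the permutation into P by Schensted row insertion, recording in Q the position of each new cell.

Insert 2: appended to row 1. P = [[2]].
Insert 1: 1 bumps 2 from row 1; 2 starts row 2. P = [[1], [2]].
Insert 3: appended to row 1. P = [[1, 3], [2]].

So P = [[1, 3], [2]], Q = [[1, 3], [2]].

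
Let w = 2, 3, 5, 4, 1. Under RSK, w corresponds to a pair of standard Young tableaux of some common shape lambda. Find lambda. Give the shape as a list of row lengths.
Row-insert each entry into an empty tableau.

After inserting 2: P = [[2]].
After inserting 3: P = [[2, 3]].
After inserting 5: P = [[2, 3, 5]].
After inserting 4: P = [[2, 3, 4], [5]].
After inserting 1: P = [[1, 3, 4], [2], [5]].

The final insertion tableau P = [[1, 3, 4], [2], [5]] has shape [3, 1, 1].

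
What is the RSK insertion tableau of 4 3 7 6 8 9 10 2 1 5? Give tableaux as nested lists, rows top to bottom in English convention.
After inserting 4: P = [[4]].
After inserting 3: P = [[3], [4]].
After inserting 7: P = [[3, 7], [4]].
After inserting 6: P = [[3, 6], [4, 7]].
After inserting 8: P = [[3, 6, 8], [4, 7]].
After inserting 9: P = [[3, 6, 8, 9], [4, 7]].
After inserting 10: P = [[3, 6, 8, 9, 10], [4, 7]].
After inserting 2: P = [[2, 6, 8, 9, 10], [3, 7], [4]].
After inserting 1: P = [[1, 6, 8, 9, 10], [2, 7], [3], [4]].
After inserting 5: P = [[1, 5, 8, 9, 10], [2, 6], [3, 7], [4]].

So P = [[1, 5, 8, 9, 10], [2, 6], [3, 7], [4]].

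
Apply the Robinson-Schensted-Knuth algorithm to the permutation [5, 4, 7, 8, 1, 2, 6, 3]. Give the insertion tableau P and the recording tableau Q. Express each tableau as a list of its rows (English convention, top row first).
Insert each entry of the permutation into P by Schensted row insertion, recording in Q the position of each new cell.

Insert 5: appended to row 1. P = [[5]].
Insert 4: 4 bumps 5 from row 1; 5 starts row 2. P = [[4], [5]].
Insert 7: appended to row 1. P = [[4, 7], [5]].
Insert 8: appended to row 1. P = [[4, 7, 8], [5]].
Insert 1: 1 bumps 4 from row 1; 4 bumps 5 from row 2; 5 starts row 3. P = [[1, 7, 8], [4], [5]].
Insert 2: 2 bumps 7 from row 1; 7 appends to row 2. P = [[1, 2, 8], [4, 7], [5]].
Insert 6: 6 bumps 8 from row 1; 8 appends to row 2. P = [[1, 2, 6], [4, 7, 8], [5]].
Insert 3: 3 bumps 6 from row 1; 6 bumps 7 from row 2; 7 appends to row 3. P = [[1, 2, 3], [4, 6, 8], [5, 7]].

So P = [[1, 2, 3], [4, 6, 8], [5, 7]], Q = [[1, 3, 4], [2, 6, 7], [5, 8]].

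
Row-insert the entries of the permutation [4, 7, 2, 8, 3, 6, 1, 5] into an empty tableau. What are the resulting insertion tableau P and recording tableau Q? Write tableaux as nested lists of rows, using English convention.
Insert each entry of the permutation into P by Schensted row insertion, recording in Q the position of each new cell.

After inserting 4: P = [[4]].
After inserting 7: P = [[4, 7]].
After inserting 2: P = [[2, 7], [4]].
After inserting 8: P = [[2, 7, 8], [4]].
After inserting 3: P = [[2, 3, 8], [4, 7]].
After inserting 6: P = [[2, 3, 6], [4, 7, 8]].
After inserting 1: P = [[1, 3, 6], [2, 7, 8], [4]].
After inserting 5: P = [[1, 3, 5], [2, 6, 8], [4, 7]].

So P = [[1, 3, 5], [2, 6, 8], [4, 7]], Q = [[1, 2, 4], [3, 5, 6], [7, 8]].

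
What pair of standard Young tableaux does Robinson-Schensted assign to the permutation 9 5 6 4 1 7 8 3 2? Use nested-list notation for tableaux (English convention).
Insert each entry of the permutation into P by Schensted row insertion, recording in Q the position of each new cell.

Insert 9: appended to row 1. P = [[9]].
Insert 5: 5 bumps 9 from row 1; 9 starts row 2. P = [[5], [9]].
Insert 6: appended to row 1. P = [[5, 6], [9]].
Insert 4: 4 bumps 5 from row 1; 5 bumps 9 from row 2; 9 starts row 3. P = [[4, 6], [5], [9]].
Insert 1: 1 bumps 4 from row 1; 4 bumps 5 from row 2; 5 bumps 9 from row 3; 9 starts row 4. P = [[1, 6], [4], [5], [9]].
Insert 7: appended to row 1. P = [[1, 6, 7], [4], [5], [9]].
Insert 8: appended to row 1. P = [[1, 6, 7, 8], [4], [5], [9]].
Insert 3: 3 bumps 6 from row 1; 6 appends to row 2. P = [[1, 3, 7, 8], [4, 6], [5], [9]].
Insert 2: 2 bumps 3 from row 1; 3 bumps 4 from row 2; 4 bumps 5 from row 3; 5 bumps 9 from row 4; 9 starts row 5. P = [[1, 2, 7, 8], [3, 6], [4], [5], [9]].

So P = [[1, 2, 7, 8], [3, 6], [4], [5], [9]], Q = [[1, 3, 6, 7], [2, 8], [4], [5], [9]].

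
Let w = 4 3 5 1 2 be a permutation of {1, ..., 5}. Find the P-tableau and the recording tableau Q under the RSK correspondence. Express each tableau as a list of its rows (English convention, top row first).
P = [[1, 2], [3, 5], [4]], Q = [[1, 3], [2, 5], [4]]

Insert each entry of the permutation into P by Schensted row insertion, recording in Q the position of each new cell.

Insert 4: appended to row 1. P = [[4]].
Insert 3: 3 bumps 4 from row 1; 4 starts row 2. P = [[3], [4]].
Insert 5: appended to row 1. P = [[3, 5], [4]].
Insert 1: 1 bumps 3 from row 1; 3 bumps 4 from row 2; 4 starts row 3. P = [[1, 5], [3], [4]].
Insert 2: 2 bumps 5 from row 1; 5 appends to row 2. P = [[1, 2], [3, 5], [4]].

So P = [[1, 2], [3, 5], [4]], Q = [[1, 3], [2, 5], [4]].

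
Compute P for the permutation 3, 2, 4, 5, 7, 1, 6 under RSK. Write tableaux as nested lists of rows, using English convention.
Insert 3: appended to row 1. P = [[3]].
Insert 2: 2 bumps 3 from row 1; 3 starts row 2. P = [[2], [3]].
Insert 4: appended to row 1. P = [[2, 4], [3]].
Insert 5: appended to row 1. P = [[2, 4, 5], [3]].
Insert 7: appended to row 1. P = [[2, 4, 5, 7], [3]].
Insert 1: 1 bumps 2 from row 1; 2 bumps 3 from row 2; 3 starts row 3. P = [[1, 4, 5, 7], [2], [3]].
Insert 6: 6 bumps 7 from row 1; 7 appends to row 2. P = [[1, 4, 5, 6], [2, 7], [3]].

So P = [[1, 4, 5, 6], [2, 7], [3]].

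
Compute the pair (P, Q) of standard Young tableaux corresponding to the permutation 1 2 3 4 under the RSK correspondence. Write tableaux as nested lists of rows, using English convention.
Insert each entry of the permutation into P by Schensted row insertion, recording in Q the position of each new cell.

Insert 1: appended to row 1. P = [[1]].
Insert 2: appended to row 1. P = [[1, 2]].
Insert 3: appended to row 1. P = [[1, 2, 3]].
Insert 4: appended to row 1. P = [[1, 2, 3, 4]].

So P = [[1, 2, 3, 4]], Q = [[1, 2, 3, 4]].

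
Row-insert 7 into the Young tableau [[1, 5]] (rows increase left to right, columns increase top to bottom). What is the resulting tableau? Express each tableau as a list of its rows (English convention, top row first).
[[1, 5, 7]]

7 is larger than every entry of row 1, so it is appended to row 1. The new tableau is [[1, 5, 7]].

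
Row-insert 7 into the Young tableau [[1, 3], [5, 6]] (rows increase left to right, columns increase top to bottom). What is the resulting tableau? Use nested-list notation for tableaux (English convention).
[[1, 3, 7], [5, 6]]

7 is larger than every entry of row 1, so it is appended to row 1. The new tableau is [[1, 3, 7], [5, 6]].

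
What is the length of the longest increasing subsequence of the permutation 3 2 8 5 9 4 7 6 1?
3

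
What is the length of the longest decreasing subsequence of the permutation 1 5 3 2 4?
3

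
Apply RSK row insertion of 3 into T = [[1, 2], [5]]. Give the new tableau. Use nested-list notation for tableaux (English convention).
3 is larger than every entry of row 1, so it is appended to row 1. The new tableau is [[1, 2, 3], [5]].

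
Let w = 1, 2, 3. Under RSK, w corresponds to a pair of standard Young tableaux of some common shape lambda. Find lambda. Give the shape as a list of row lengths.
[3]

Row-insert each entry into an empty tableau.

After inserting 1: P = [[1]].
After inserting 2: P = [[1, 2]].
After inserting 3: P = [[1, 2, 3]].

The final insertion tableau P = [[1, 2, 3]] has shape [3].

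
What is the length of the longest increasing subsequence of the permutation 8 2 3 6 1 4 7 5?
4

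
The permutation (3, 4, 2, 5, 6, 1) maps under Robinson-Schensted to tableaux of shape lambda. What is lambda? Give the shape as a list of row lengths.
Row-insert each entry into an empty tableau.

After inserting 3: P = [[3]].
After inserting 4: P = [[3, 4]].
After inserting 2: P = [[2, 4], [3]].
After inserting 5: P = [[2, 4, 5], [3]].
After inserting 6: P = [[2, 4, 5, 6], [3]].
After inserting 1: P = [[1, 4, 5, 6], [2], [3]].

The final insertion tableau P = [[1, 4, 5, 6], [2], [3]] has shape [4, 1, 1].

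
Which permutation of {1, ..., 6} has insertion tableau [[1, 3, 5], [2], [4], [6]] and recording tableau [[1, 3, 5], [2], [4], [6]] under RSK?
6 2 4 3 5 1

Reverse the RSK construction: for i from n down to 1, find the cell of Q containing i, remove the entry at that cell from P, and reverse-bump it up through P; the value ejected from row 1 is w(i).

Step i=6: Q has 6 at row 4, column 1; remove 6 from row 4 of P and reverse-bump: 6 enters row 3 and ejects 4; 4 enters row 2 and ejects 2; 2 enters row 1 and ejects 1. So w(6) = 1. P is now [[2, 3, 5], [4], [6]].
Step i=5: Q has 5 at row 1, column 3; remove that cell from P, ejecting 5. So w(5) = 5. P is now [[2, 3], [4], [6]].
Step i=4: Q has 4 at row 3, column 1; remove 6 from row 3 of P and reverse-bump: 6 enters row 2 and ejects 4; 4 enters row 1 and ejects 3. So w(4) = 3. P is now [[2, 4], [6]].
Step i=3: Q has 3 at row 1, column 2; remove that cell from P, ejecting 4. So w(3) = 4. P is now [[2], [6]].
Step i=2: Q has 2 at row 2, column 1; remove 6 from row 2 of P and reverse-bump: 6 enters row 1 and ejects 2. So w(2) = 2. P is now [[6]].
Step i=1: Q has 1 at row 1, column 1; remove that cell from P, ejecting 6. So w(1) = 6. P is now [].

So w = 6 2 4 3 5 1.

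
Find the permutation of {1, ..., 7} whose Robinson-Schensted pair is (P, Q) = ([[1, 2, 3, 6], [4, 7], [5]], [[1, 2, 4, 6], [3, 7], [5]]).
Reverse RSK: for i = n, n-1, ..., 1, locate i in Q, remove the corresponding corner cell from P, and reverse-bump its entry up through P; the value ejected from row 1 is w(i).

So w = 1 5 2 4 3 7 6.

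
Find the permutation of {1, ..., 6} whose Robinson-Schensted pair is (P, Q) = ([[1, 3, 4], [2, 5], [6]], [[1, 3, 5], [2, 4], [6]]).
Reverse the RSK construction: for i from n down to 1, find the cell of Q containing i, remove the entry at that cell from P, and reverse-bump it up through P; the value ejected from row 1 is w(i).

Step i=6: Q has 6 at row 3, column 1; remove 6 from row 3 of P and reverse-bump: 6 enters row 2 and ejects 5; 5 enters row 1 and ejects 4. So w(6) = 4. P is now [[1, 3, 5], [2, 6]].
Step i=5: Q has 5 at row 1, column 3; remove that cell from P, ejecting 5. So w(5) = 5. P is now [[1, 3], [2, 6]].
Step i=4: Q has 4 at row 2, column 2; remove 6 from row 2 of P and reverse-bump: 6 enters row 1 and ejects 3. So w(4) = 3. P is now [[1, 6], [2]].
Step i=3: Q has 3 at row 1, column 2; remove that cell from P, ejecting 6. So w(3) = 6. P is now [[1], [2]].
Step i=2: Q has 2 at row 2, column 1; remove 2 from row 2 of P and reverse-bump: 2 enters row 1 and ejects 1. So w(2) = 1. P is now [[2]].
Step i=1: Q has 1 at row 1, column 1; remove that cell from P, ejecting 2. So w(1) = 2. P is now [].

So w = 2 1 6 3 5 4.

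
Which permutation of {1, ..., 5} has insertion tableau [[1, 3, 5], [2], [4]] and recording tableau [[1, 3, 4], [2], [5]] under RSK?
Reverse the RSK construction: for i from n down to 1, find the cell of Q containing i, remove the entry at that cell from P, and reverse-bump it up through P; the value ejected from row 1 is w(i).

Step i=5: Q has 5 at row 3, column 1; remove 4 from row 3 of P and reverse-bump: 4 enters row 2 and ejects 2; 2 enters row 1 and ejects 1. So w(5) = 1. P is now [[2, 3, 5], [4]].
Step i=4: Q has 4 at row 1, column 3; remove that cell from P, ejecting 5. So w(4) = 5. P is now [[2, 3], [4]].
Step i=3: Q has 3 at row 1, column 2; remove that cell from P, ejecting 3. So w(3) = 3. P is now [[2], [4]].
Step i=2: Q has 2 at row 2, column 1; remove 4 from row 2 of P and reverse-bump: 4 enters row 1 and ejects 2. So w(2) = 2. P is now [[4]].
Step i=1: Q has 1 at row 1, column 1; remove that cell from P, ejecting 4. So w(1) = 4. P is now [].

So w = 4 2 3 5 1.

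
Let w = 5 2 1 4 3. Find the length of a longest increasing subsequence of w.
2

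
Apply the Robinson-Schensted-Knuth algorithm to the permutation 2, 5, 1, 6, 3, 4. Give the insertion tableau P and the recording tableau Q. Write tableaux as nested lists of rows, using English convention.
P = [[1, 3, 4], [2, 5, 6]], Q = [[1, 2, 4], [3, 5, 6]]

Insert each entry of the permutation into P by Schensted row insertion, recording in Q the position of each new cell.

After inserting 2: P = [[2]].
After inserting 5: P = [[2, 5]].
After inserting 1: P = [[1, 5], [2]].
After inserting 6: P = [[1, 5, 6], [2]].
After inserting 3: P = [[1, 3, 6], [2, 5]].
After inserting 4: P = [[1, 3, 4], [2, 5, 6]].

So P = [[1, 3, 4], [2, 5, 6]], Q = [[1, 2, 4], [3, 5, 6]].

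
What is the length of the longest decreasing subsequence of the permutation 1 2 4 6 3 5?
2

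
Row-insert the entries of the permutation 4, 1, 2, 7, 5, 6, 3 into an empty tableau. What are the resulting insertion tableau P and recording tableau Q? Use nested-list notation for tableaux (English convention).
P = [[1, 2, 3, 6], [4, 5], [7]], Q = [[1, 3, 4, 6], [2, 5], [7]]

Insert each entry of the permutation into P by Schensted row insertion, recording in Q the position of each new cell.

Insert 4: appended to row 1. P = [[4]], Q = [[1]].
Insert 1: 1 bumps 4 from row 1; 4 starts row 2. P = [[1], [4]], Q = [[1], [2]].
Insert 2: appended to row 1. P = [[1, 2], [4]], Q = [[1, 3], [2]].
Insert 7: appended to row 1. P = [[1, 2, 7], [4]], Q = [[1, 3, 4], [2]].
Insert 5: 5 bumps 7 from row 1; 7 appends to row 2. P = [[1, 2, 5], [4, 7]], Q = [[1, 3, 4], [2, 5]].
Insert 6: appended to row 1. P = [[1, 2, 5, 6], [4, 7]], Q = [[1, 3, 4, 6], [2, 5]].
Insert 3: 3 bumps 5 from row 1; 5 bumps 7 from row 2; 7 starts row 3. P = [[1, 2, 3, 6], [4, 5], [7]], Q = [[1, 3, 4, 6], [2, 5], [7]].

So P = [[1, 2, 3, 6], [4, 5], [7]], Q = [[1, 3, 4, 6], [2, 5], [7]].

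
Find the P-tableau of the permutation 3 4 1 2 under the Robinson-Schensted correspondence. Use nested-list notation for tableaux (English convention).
Insert 3: appended to row 1. P = [[3]].
Insert 4: appended to row 1. P = [[3, 4]].
Insert 1: 1 bumps 3 from row 1; 3 starts row 2. P = [[1, 4], [3]].
Insert 2: 2 bumps 4 from row 1; 4 appends to row 2. P = [[1, 2], [3, 4]].

So P = [[1, 2], [3, 4]].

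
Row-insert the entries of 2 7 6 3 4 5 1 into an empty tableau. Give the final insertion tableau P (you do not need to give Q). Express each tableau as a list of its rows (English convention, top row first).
After inserting 2: P = [[2]].
After inserting 7: P = [[2, 7]].
After inserting 6: P = [[2, 6], [7]].
After inserting 3: P = [[2, 3], [6], [7]].
After inserting 4: P = [[2, 3, 4], [6], [7]].
After inserting 5: P = [[2, 3, 4, 5], [6], [7]].
After inserting 1: P = [[1, 3, 4, 5], [2], [6], [7]].

So P = [[1, 3, 4, 5], [2], [6], [7]].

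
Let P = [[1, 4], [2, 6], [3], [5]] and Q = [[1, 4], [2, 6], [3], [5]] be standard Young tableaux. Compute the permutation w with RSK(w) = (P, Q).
Reverse the RSK construction: for i from n down to 1, find the cell of Q containing i, remove the entry at that cell from P, and reverse-bump it up through P; the value ejected from row 1 is w(i).

Step i=6: Q has 6 at row 2, column 2; remove 6 from row 2 of P and reverse-bump: 6 enters row 1 and ejects 4. So w(6) = 4. P is now [[1, 6], [2], [3], [5]].
Step i=5: Q has 5 at row 4, column 1; remove 5 from row 4 of P and reverse-bump: 5 enters row 3 and ejects 3; 3 enters row 2 and ejects 2; 2 enters row 1 and ejects 1. So w(5) = 1. P is now [[2, 6], [3], [5]].
Step i=4: Q has 4 at row 1, column 2; remove that cell from P, ejecting 6. So w(4) = 6. P is now [[2], [3], [5]].
Step i=3: Q has 3 at row 3, column 1; remove 5 from row 3 of P and reverse-bump: 5 enters row 2 and ejects 3; 3 enters row 1 and ejects 2. So w(3) = 2. P is now [[3], [5]].
Step i=2: Q has 2 at row 2, column 1; remove 5 from row 2 of P and reverse-bump: 5 enters row 1 and ejects 3. So w(2) = 3. P is now [[5]].
Step i=1: Q has 1 at row 1, column 1; remove that cell from P, ejecting 5. So w(1) = 5. P is now [].

So w = 5 3 2 6 1 4.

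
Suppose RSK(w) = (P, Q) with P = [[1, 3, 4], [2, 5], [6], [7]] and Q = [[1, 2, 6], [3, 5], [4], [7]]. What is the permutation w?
2 7 6 1 3 5 4

Reverse the RSK construction: for i from n down to 1, find the cell of Q containing i, remove the entry at that cell from P, and reverse-bump it up through P; the value ejected from row 1 is w(i).

Step i=7: Q has 7 at row 4, column 1; remove 7 from row 4 of P and reverse-bump: 7 enters row 3 and ejects 6; 6 enters row 2 and ejects 5; 5 enters row 1 and ejects 4. So w(7) = 4. P is now [[1, 3, 5], [2, 6], [7]].
Step i=6: Q has 6 at row 1, column 3; remove that cell from P, ejecting 5. So w(6) = 5. P is now [[1, 3], [2, 6], [7]].
Step i=5: Q has 5 at row 2, column 2; remove 6 from row 2 of P and reverse-bump: 6 enters row 1 and ejects 3. So w(5) = 3. P is now [[1, 6], [2], [7]].
Step i=4: Q has 4 at row 3, column 1; remove 7 from row 3 of P and reverse-bump: 7 enters row 2 and ejects 2; 2 enters row 1 and ejects 1. So w(4) = 1. P is now [[2, 6], [7]].
Step i=3: Q has 3 at row 2, column 1; remove 7 from row 2 of P and reverse-bump: 7 enters row 1 and ejects 6. So w(3) = 6. P is now [[2, 7]].
Step i=2: Q has 2 at row 1, column 2; remove that cell from P, ejecting 7. So w(2) = 7. P is now [[2]].
Step i=1: Q has 1 at row 1, column 1; remove that cell from P, ejecting 2. So w(1) = 2. P is now [].

So w = 2 7 6 1 3 5 4.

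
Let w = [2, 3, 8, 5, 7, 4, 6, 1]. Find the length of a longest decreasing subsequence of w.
4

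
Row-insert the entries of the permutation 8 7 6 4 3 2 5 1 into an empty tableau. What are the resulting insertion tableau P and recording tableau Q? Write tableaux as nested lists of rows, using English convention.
Insert each entry of the permutation into P by Schensted row insertion, recording in Q the position of each new cell.

Insert 8: appended to row 1. P = [[8]].
Insert 7: 7 bumps 8 from row 1; 8 starts row 2. P = [[7], [8]].
Insert 6: 6 bumps 7 from row 1; 7 bumps 8 from row 2; 8 starts row 3. P = [[6], [7], [8]].
Insert 4: 4 bumps 6 from row 1; 6 bumps 7 from row 2; 7 bumps 8 from row 3; 8 starts row 4. P = [[4], [6], [7], [8]].
Insert 3: 3 bumps 4 from row 1; 4 bumps 6 from row 2; 6 bumps 7 from row 3; 7 bumps 8 from row 4; 8 starts row 5. P = [[3], [4], [6], [7], [8]].
Insert 2: 2 bumps 3 from row 1; 3 bumps 4 from row 2; 4 bumps 6 from row 3; 6 bumps 7 from row 4; 7 bumps 8 from row 5; 8 starts row 6. P = [[2], [3], [4], [6], [7], [8]].
Insert 5: appended to row 1. P = [[2, 5], [3], [4], [6], [7], [8]].
Insert 1: 1 bumps 2 from row 1; 2 bumps 3 from row 2; 3 bumps 4 from row 3; 4 bumps 6 from row 4; 6 bumps 7 from row 5; 7 bumps 8 from row 6; 8 starts row 7. P = [[1, 5], [2], [3], [4], [6], [7], [8]].

So P = [[1, 5], [2], [3], [4], [6], [7], [8]], Q = [[1, 7], [2], [3], [4], [5], [6], [8]].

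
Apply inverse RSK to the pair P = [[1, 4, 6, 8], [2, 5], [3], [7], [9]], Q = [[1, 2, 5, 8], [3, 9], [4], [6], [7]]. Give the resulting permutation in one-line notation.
Reverse the RSK construction: for i from n down to 1, find the cell of Q containing i, remove the entry at that cell from P, and reverse-bump it up through P; the value ejected from row 1 is w(i).

Step i=9: Q has 9 at row 2, column 2; remove 5 from row 2 of P and reverse-bump: 5 enters row 1 and ejects 4. So w(9) = 4. P is now [[1, 5, 6, 8], [2], [3], [7], [9]].
Step i=8: Q has 8 at row 1, column 4; remove that cell from P, ejecting 8. So w(8) = 8. P is now [[1, 5, 6], [2], [3], [7], [9]].
Step i=7: Q has 7 at row 5, column 1; remove 9 from row 5 of P and reverse-bump: 9 enters row 4 and ejects 7; 7 enters row 3 and ejects 3; 3 enters row 2 and ejects 2; 2 enters row 1 and ejects 1. So w(7) = 1. P is now [[2, 5, 6], [3], [7], [9]].
Step i=6: Q has 6 at row 4, column 1; remove 9 from row 4 of P and reverse-bump: 9 enters row 3 and ejects 7; 7 enters row 2 and ejects 3; 3 enters row 1 and ejects 2. So w(6) = 2. P is now [[3, 5, 6], [7], [9]].
Step i=5: Q has 5 at row 1, column 3; remove that cell from P, ejecting 6. So w(5) = 6. P is now [[3, 5], [7], [9]].
Step i=4: Q has 4 at row 3, column 1; remove 9 from row 3 of P and reverse-bump: 9 enters row 2 and ejects 7; 7 enters row 1 and ejects 5. So w(4) = 5. P is now [[3, 7], [9]].
Step i=3: Q has 3 at row 2, column 1; remove 9 from row 2 of P and reverse-bump: 9 enters row 1 and ejects 7. So w(3) = 7. P is now [[3, 9]].
Step i=2: Q has 2 at row 1, column 2; remove that cell from P, ejecting 9. So w(2) = 9. P is now [[3]].
Step i=1: Q has 1 at row 1, column 1; remove that cell from P, ejecting 3. So w(1) = 3. P is now [].

So w = 3 9 7 5 6 2 1 8 4.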